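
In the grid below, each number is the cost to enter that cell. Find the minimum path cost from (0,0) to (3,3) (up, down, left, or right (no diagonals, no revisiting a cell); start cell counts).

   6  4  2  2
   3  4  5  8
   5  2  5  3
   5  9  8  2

25

Cheapest: (0,0) -> (1,0) -> (1,1) -> (2,1) -> (2,2) -> (2,3) -> (3,3)
  6 + 3 + 4 + 2 + 5 + 3 + 2 = 25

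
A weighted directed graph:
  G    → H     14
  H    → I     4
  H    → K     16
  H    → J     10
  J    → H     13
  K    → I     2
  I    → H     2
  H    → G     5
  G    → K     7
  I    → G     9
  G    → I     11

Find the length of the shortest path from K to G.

9

Paths from K to G:
K→I→H→G: 2 + 2 + 5 = 9
K→I→G: 2 + 9 = 11
Best route has total 9.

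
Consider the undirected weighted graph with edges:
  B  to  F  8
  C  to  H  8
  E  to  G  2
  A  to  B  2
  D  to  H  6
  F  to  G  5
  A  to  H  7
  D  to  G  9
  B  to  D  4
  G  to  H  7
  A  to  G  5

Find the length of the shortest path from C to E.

A few of the C→E routes:
C→H→A→G→E: 8 + 7 + 5 + 2 = 22
C→H→D→G→E: 8 + 6 + 9 + 2 = 25
C→H→G→E: 8 + 7 + 2 = 17
The minimum is 17.

17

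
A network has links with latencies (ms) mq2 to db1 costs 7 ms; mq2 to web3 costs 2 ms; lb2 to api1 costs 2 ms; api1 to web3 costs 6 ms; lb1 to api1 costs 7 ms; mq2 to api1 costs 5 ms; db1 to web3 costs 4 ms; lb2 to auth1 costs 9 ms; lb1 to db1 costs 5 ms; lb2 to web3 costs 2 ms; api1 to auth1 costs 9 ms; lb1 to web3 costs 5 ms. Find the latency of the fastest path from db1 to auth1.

15

Some routes from db1 to auth1:
db1-web3-lb2-api1-auth1: 4 + 2 + 2 + 9 = 17
db1-mq2-web3-lb2-auth1: 7 + 2 + 2 + 9 = 20
db1-web3-api1-auth1: 4 + 6 + 9 = 19
db1-web3-lb2-auth1: 4 + 2 + 9 = 15
The minimum is 15 ms.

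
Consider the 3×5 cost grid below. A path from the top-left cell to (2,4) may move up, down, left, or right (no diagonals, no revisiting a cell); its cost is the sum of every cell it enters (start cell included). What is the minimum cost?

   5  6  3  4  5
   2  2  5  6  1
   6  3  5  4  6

Best path: [0,0] -> [1,0] -> [1,1] -> [1,2] -> [1,3] -> [1,4] -> [2,4]
Cost: 5 + 2 + 2 + 5 + 6 + 1 + 6 = 27

27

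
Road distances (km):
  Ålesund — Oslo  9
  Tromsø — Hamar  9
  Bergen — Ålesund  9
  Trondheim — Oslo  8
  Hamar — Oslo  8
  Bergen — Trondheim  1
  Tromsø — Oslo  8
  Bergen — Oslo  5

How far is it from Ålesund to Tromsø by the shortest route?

17

Candidate routes:
Ålesund → Bergen → Oslo → Hamar → Tromsø: 9 + 5 + 8 + 9 = 31
Ålesund → Oslo → Hamar → Tromsø: 9 + 8 + 9 = 26
Ålesund → Bergen → Oslo → Tromsø: 9 + 5 + 8 = 22
Ålesund → Bergen → Trondheim → Oslo → Tromsø: 9 + 1 + 8 + 8 = 26
Ålesund → Oslo → Tromsø: 9 + 8 = 17
Ålesund → Bergen → Trondheim → Oslo → Hamar → Tromsø: 9 + 1 + 8 + 8 + 9 = 35
The minimum is 17 km.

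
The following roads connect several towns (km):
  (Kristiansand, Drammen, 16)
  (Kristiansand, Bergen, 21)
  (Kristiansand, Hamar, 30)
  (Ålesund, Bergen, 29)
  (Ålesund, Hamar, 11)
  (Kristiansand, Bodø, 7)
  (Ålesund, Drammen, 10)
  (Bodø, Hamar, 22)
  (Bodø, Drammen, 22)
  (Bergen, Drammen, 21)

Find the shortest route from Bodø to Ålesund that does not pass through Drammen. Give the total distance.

Paths from Bodø to Ålesund avoiding Drammen:
Bodø -> Kristiansand -> Hamar -> Ålesund: 7 + 30 + 11 = 48
Bodø -> Hamar -> Kristiansand -> Bergen -> Ålesund: 22 + 30 + 21 + 29 = 102
Bodø -> Kristiansand -> Bergen -> Ålesund: 7 + 21 + 29 = 57
Bodø -> Hamar -> Ålesund: 22 + 11 = 33
Shortest: 33 km.

33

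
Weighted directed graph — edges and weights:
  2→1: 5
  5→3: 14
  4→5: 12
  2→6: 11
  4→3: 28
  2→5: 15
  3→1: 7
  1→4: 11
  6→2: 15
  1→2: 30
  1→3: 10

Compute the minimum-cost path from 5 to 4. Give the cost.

32

Paths from 5 to 4:
5 -> 3 -> 1 -> 4: 14 + 7 + 11 = 32
Shortest: 32.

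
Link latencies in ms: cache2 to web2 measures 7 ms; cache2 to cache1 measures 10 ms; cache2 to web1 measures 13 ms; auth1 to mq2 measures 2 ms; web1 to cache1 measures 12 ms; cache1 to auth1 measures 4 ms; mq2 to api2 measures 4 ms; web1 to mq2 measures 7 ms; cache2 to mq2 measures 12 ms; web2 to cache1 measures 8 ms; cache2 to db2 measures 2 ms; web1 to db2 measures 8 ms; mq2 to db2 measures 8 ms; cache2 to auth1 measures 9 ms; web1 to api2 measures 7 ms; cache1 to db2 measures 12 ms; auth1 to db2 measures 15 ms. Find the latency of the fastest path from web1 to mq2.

7

A few of the web1→mq2 routes:
web1-db2-mq2: 8 + 8 = 16
web1-api2-mq2: 7 + 4 = 11
web1-mq2: 7
Best route has total 7 ms.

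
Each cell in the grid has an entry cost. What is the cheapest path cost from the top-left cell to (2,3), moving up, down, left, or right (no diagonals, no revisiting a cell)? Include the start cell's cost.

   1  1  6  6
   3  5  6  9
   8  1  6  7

21

One optimal route is r0c0 → r0c1 → r1c1 → r2c1 → r2c2 → r2c3.
Its cost is 1 + 1 + 5 + 1 + 6 + 7 = 21.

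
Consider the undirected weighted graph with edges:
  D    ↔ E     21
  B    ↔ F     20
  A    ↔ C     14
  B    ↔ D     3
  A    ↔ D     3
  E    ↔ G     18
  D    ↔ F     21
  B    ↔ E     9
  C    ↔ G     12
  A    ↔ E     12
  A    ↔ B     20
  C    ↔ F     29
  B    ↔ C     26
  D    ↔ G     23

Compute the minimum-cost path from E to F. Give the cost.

29

A few of the E→F routes:
E - B - D - F: 9 + 3 + 21 = 33
E - D - B - F: 21 + 3 + 20 = 44
E - D - F: 21 + 21 = 42
E - B - F: 9 + 20 = 29
E - A - D - B - F: 12 + 3 + 3 + 20 = 38
E - A - D - F: 12 + 3 + 21 = 36
Best route has total 29.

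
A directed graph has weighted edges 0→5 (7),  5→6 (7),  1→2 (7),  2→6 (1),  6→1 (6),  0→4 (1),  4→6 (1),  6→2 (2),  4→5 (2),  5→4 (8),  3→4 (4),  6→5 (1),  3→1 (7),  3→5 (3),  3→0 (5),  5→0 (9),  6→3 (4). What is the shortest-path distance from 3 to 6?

Checking several routes:
3 → 4 → 6: 4 + 1 = 5
3 → 0 → 4 → 6: 5 + 1 + 1 = 7
3 → 5 → 6: 3 + 7 = 10
Shortest: 5.

5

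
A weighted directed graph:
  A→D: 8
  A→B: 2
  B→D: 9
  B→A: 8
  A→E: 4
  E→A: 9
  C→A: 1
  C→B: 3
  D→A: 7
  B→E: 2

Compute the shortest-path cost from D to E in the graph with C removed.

Paths from D to E avoiding C:
D → A → E: 7 + 4 = 11
D → A → B → E: 7 + 2 + 2 = 11
The minimum is 11.

11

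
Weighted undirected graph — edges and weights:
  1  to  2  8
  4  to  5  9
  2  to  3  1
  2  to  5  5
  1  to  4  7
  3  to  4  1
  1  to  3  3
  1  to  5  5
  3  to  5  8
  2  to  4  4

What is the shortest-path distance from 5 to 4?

7

Comparing a few candidate routes:
5 → 3 → 4: 8 + 1 = 9
5 → 2 → 4: 5 + 4 = 9
5 → 2 → 3 → 4: 5 + 1 + 1 = 7
5 → 4: 9
Best route has total 7.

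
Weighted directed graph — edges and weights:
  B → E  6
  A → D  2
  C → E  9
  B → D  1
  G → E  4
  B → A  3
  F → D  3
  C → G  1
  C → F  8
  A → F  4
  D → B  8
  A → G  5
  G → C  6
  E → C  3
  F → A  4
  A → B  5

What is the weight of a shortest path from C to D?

Routes from C to D:
C -> F -> A -> B -> D: 8 + 4 + 5 + 1 = 18
C -> F -> A -> D: 8 + 4 + 2 = 14
C -> F -> D: 8 + 3 = 11
The minimum is 11.

11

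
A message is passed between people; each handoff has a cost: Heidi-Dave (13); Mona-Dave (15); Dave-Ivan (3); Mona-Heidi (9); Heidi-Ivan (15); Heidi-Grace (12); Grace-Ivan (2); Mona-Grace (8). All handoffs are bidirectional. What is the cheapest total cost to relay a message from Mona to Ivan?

A few of the Mona→Ivan routes:
Mona → Grace → Ivan: 8 + 2 = 10
Mona → Dave → Ivan: 15 + 3 = 18
Mona → Heidi → Ivan: 9 + 15 = 24
Mona → Heidi → Grace → Ivan: 9 + 12 + 2 = 23
Shortest: 10.

10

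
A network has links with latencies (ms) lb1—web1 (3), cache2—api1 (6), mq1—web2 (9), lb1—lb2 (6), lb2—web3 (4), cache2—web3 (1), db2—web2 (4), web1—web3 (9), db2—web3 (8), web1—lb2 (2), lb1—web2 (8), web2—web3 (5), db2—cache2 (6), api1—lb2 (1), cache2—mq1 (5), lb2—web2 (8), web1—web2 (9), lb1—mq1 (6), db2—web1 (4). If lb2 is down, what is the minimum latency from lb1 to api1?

17

Comparing a few candidate routes:
lb1 -> web1 -> web3 -> cache2 -> api1: 3 + 9 + 1 + 6 = 19
lb1 -> web1 -> db2 -> cache2 -> api1: 3 + 4 + 6 + 6 = 19
lb1 -> mq1 -> cache2 -> api1: 6 + 5 + 6 = 17
Shortest: 17 ms.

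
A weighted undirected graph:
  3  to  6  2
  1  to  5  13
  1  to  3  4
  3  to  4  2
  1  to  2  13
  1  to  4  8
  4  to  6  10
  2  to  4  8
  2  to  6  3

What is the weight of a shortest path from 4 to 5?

19

Some routes from 4 to 5:
4 - 3 - 6 - 2 - 1 - 5: 2 + 2 + 3 + 13 + 13 = 33
4 - 2 - 6 - 3 - 1 - 5: 8 + 3 + 2 + 4 + 13 = 30
4 - 1 - 5: 8 + 13 = 21
4 - 6 - 3 - 1 - 5: 10 + 2 + 4 + 13 = 29
4 - 2 - 1 - 5: 8 + 13 + 13 = 34
4 - 3 - 1 - 5: 2 + 4 + 13 = 19
Best route has total 19.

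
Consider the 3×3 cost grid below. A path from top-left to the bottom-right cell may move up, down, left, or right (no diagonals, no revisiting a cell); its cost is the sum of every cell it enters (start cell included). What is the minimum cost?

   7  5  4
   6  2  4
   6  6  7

25

Cheapest: r0c0→r0c1→r1c1→r1c2→r2c2
  7 + 5 + 2 + 4 + 7 = 25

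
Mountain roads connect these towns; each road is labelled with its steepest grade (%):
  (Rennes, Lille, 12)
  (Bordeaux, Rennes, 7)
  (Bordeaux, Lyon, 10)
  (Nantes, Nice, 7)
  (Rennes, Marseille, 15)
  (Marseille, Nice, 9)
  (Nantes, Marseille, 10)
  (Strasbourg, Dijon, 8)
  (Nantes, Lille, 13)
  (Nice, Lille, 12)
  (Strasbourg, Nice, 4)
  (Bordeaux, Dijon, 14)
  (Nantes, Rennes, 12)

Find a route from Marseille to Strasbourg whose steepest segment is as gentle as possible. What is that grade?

9

A few of the Marseille→Strasbourg routes:
Marseille -> Nice -> Strasbourg: max(9, 4) = 9
Marseille -> Nantes -> Rennes -> Lille -> Nice -> Strasbourg: max(10, 12, 12, 12, 4) = 12
Marseille -> Nantes -> Nice -> Strasbourg: max(10, 7, 4) = 10
Marseille -> Nantes -> Lille -> Nice -> Strasbourg: max(10, 13, 12, 4) = 13
The minimum achievable maximum is 9%.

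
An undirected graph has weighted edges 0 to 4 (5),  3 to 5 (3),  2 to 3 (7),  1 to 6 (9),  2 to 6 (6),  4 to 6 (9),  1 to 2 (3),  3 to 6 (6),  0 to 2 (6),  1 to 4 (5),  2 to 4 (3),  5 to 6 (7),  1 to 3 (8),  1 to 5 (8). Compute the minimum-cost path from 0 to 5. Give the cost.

A few of the 0→5 routes:
0 → 2 → 1 → 5: 6 + 3 + 8 = 17
0 → 2 → 3 → 5: 6 + 7 + 3 = 16
0 → 4 → 1 → 5: 5 + 5 + 8 = 18
The minimum is 16.

16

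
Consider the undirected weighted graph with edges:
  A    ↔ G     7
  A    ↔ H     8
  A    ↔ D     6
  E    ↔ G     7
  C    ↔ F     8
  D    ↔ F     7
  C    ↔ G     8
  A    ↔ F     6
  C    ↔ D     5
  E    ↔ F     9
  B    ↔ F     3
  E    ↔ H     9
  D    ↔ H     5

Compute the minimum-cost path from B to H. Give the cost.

15

Some routes from B to H:
B -> F -> A -> D -> H: 3 + 6 + 6 + 5 = 20
B -> F -> A -> H: 3 + 6 + 8 = 17
B -> F -> D -> H: 3 + 7 + 5 = 15
Best route has total 15.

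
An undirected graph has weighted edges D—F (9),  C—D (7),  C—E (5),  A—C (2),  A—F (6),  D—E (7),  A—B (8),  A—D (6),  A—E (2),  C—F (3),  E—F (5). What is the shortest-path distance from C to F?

3

A few of the C→F routes:
C-A-F: 2 + 6 = 8
C-F: 3
C-E-F: 5 + 5 = 10
C-A-E-F: 2 + 2 + 5 = 9
Shortest: 3.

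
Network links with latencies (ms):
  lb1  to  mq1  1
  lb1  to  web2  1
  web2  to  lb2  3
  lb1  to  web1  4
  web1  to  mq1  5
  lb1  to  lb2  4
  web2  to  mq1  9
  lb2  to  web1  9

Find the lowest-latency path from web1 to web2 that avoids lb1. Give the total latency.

Candidate routes:
web1 - mq1 - web2: 5 + 9 = 14
web1 - lb2 - web2: 9 + 3 = 12
Shortest: 12 ms.

12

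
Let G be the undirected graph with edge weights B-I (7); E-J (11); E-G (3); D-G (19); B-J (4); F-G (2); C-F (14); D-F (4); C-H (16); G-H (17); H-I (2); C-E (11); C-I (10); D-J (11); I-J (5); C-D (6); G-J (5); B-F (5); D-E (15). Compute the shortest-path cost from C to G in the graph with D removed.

Checking several routes:
C→E→G: 11 + 3 = 14
C→I→B→F→G: 10 + 7 + 5 + 2 = 24
C→I→J→G: 10 + 5 + 5 = 20
C→F→G: 14 + 2 = 16
The minimum is 14.

14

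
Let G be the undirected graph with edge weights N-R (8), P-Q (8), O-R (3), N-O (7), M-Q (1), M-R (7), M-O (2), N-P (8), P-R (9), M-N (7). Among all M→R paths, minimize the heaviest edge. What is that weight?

A few of the M→R routes:
M -> Q -> P -> N -> R: max(1, 8, 8, 8) = 8
M -> N -> O -> R: max(7, 7, 3) = 7
M -> Q -> P -> N -> O -> R: max(1, 8, 8, 7, 3) = 8
M -> R: max(7) = 7
M -> O -> R: max(2, 3) = 3
Smallest bottleneck: 3.

3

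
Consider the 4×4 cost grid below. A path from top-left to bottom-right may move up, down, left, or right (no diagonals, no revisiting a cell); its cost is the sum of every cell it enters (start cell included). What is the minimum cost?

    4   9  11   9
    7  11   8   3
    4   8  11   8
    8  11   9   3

Path [0,0] [1,0] [1,1] [1,2] [1,3] [2,3] [3,3]: 4 + 7 + 11 + 8 + 3 + 8 + 3 = 44.

44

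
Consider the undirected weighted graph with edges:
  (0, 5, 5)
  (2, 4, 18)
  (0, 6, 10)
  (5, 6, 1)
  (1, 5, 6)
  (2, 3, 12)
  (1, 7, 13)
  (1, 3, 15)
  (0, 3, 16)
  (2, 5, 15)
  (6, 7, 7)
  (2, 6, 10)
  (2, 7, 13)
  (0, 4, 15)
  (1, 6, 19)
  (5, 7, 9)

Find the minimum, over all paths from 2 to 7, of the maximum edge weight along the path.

10

A few of the 2→7 routes:
2 - 6 - 7: max(10, 7) = 10
2 - 7: max(13) = 13
2 - 6 - 5 - 7: max(10, 1, 9) = 10
2 - 6 - 0 - 5 - 7: max(10, 10, 5, 9) = 10
The minimum achievable maximum is 10.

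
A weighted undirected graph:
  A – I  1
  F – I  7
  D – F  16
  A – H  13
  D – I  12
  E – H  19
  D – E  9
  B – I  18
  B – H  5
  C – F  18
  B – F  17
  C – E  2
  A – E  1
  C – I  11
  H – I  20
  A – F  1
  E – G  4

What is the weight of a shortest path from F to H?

14

Comparing a few candidate routes:
F→A→I→H: 1 + 1 + 20 = 22
F→A→H: 1 + 13 = 14
F→B→H: 17 + 5 = 22
F→A→E→H: 1 + 1 + 19 = 21
F→I→A→H: 7 + 1 + 13 = 21
The minimum is 14.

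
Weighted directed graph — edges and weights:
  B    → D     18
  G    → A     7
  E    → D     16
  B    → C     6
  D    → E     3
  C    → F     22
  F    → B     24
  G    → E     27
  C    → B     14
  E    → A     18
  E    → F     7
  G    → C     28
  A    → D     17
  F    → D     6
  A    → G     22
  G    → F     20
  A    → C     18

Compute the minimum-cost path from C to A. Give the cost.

49

Candidate routes:
C → F → D → E → A: 22 + 6 + 3 + 18 = 49
C → F → B → D → E → A: 22 + 24 + 18 + 3 + 18 = 85
C → B → D → E → A: 14 + 18 + 3 + 18 = 53
Shortest: 49.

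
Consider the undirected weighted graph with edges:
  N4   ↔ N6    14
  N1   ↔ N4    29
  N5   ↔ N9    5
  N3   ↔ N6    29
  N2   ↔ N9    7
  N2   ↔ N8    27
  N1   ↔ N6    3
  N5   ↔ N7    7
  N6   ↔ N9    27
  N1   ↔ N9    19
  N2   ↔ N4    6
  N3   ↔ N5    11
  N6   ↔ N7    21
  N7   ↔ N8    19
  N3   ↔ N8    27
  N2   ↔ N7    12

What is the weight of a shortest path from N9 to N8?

31

Some routes from N9 to N8:
N9 → N5 → N7 → N8: 5 + 7 + 19 = 31
N9 → N2 → N7 → N8: 7 + 12 + 19 = 38
N9 → N5 → N7 → N2 → N8: 5 + 7 + 12 + 27 = 51
N9 → N2 → N8: 7 + 27 = 34
N9 → N5 → N3 → N8: 5 + 11 + 27 = 43
Best route has total 31.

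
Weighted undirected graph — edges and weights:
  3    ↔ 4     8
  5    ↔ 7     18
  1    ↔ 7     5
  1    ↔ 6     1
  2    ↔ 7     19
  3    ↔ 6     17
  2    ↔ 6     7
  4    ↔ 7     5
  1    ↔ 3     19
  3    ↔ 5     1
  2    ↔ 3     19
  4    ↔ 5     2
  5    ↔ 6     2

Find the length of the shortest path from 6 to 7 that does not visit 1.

Some routes from 6 to 7 avoiding 1:
6 - 5 - 4 - 7: 2 + 2 + 5 = 9
6 - 5 - 7: 2 + 18 = 20
6 - 5 - 3 - 4 - 7: 2 + 1 + 8 + 5 = 16
Best route has total 9.

9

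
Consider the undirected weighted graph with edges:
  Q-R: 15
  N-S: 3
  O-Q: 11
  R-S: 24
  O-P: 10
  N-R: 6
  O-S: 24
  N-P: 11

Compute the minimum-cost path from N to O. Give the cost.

21

Some routes from N to O:
N→R→Q→O: 6 + 15 + 11 = 32
N→P→O: 11 + 10 = 21
N→S→O: 3 + 24 = 27
N→S→R→Q→O: 3 + 24 + 15 + 11 = 53
Best route has total 21.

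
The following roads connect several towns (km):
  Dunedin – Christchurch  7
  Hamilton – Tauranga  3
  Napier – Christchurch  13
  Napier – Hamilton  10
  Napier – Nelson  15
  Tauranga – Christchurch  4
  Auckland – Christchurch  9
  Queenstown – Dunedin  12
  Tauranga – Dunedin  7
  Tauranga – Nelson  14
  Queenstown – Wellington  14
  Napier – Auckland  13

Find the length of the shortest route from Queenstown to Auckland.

Checking several routes:
Queenstown -> Dunedin -> Tauranga -> Christchurch -> Napier -> Auckland: 12 + 7 + 4 + 13 + 13 = 49
Queenstown -> Dunedin -> Christchurch -> Napier -> Auckland: 12 + 7 + 13 + 13 = 45
Queenstown -> Dunedin -> Christchurch -> Tauranga -> Hamilton -> Napier -> Auckland: 12 + 7 + 4 + 3 + 10 + 13 = 49
Queenstown -> Dunedin -> Tauranga -> Christchurch -> Auckland: 12 + 7 + 4 + 9 = 32
Queenstown -> Dunedin -> Tauranga -> Hamilton -> Napier -> Auckland: 12 + 7 + 3 + 10 + 13 = 45
Queenstown -> Dunedin -> Christchurch -> Auckland: 12 + 7 + 9 = 28
The minimum is 28 km.

28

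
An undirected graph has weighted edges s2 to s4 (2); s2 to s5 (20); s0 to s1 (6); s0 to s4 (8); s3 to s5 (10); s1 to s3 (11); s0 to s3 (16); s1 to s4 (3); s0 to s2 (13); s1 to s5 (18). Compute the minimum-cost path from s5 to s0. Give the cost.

Some routes from s5 to s0:
s5-s3-s0: 10 + 16 = 26
s5-s1-s0: 18 + 6 = 24
s5-s3-s1-s0: 10 + 11 + 6 = 27
The minimum is 24.

24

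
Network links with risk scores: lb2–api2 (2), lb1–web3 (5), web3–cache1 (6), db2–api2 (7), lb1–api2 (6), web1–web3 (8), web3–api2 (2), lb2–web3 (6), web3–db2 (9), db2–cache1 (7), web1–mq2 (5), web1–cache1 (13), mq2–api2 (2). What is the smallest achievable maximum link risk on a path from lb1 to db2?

7

A few of the lb1→db2 routes:
lb1-web3-lb2-api2-db2: max(5, 6, 2, 7) = 7
lb1-api2-web3-cache1-db2: max(6, 2, 6, 7) = 7
lb1-api2-db2: max(6, 7) = 7
lb1-web3-api2-db2: max(5, 2, 7) = 7
lb1-api2-lb2-web3-cache1-db2: max(6, 2, 6, 6, 7) = 7
lb1-web3-cache1-db2: max(5, 6, 7) = 7
Smallest bottleneck: 7.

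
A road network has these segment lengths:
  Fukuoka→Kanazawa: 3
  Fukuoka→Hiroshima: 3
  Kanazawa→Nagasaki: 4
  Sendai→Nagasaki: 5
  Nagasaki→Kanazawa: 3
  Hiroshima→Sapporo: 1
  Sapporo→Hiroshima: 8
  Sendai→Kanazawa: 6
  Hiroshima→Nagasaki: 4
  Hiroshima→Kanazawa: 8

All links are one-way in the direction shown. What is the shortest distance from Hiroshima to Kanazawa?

7

Candidate routes:
Hiroshima → Nagasaki → Kanazawa: 4 + 3 = 7
Hiroshima → Kanazawa: 8
The minimum is 7.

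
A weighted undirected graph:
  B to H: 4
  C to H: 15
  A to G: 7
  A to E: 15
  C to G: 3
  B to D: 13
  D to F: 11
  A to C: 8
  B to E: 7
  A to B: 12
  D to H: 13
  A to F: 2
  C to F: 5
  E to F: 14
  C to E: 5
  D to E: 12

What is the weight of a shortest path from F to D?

11

A few of the F→D routes:
F-A-G-C-E-D: 2 + 7 + 3 + 5 + 12 = 29
F-C-E-D: 5 + 5 + 12 = 22
F-A-C-E-D: 2 + 8 + 5 + 12 = 27
F-A-B-D: 2 + 12 + 13 = 27
F-D: 11
F-E-D: 14 + 12 = 26
Shortest: 11.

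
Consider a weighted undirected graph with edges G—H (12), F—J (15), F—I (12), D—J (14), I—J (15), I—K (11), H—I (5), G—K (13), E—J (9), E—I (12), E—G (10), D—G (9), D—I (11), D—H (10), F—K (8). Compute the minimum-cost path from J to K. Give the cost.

Comparing a few candidate routes:
J → I → K: 15 + 11 = 26
J → F → K: 15 + 8 = 23
J → E → I → K: 9 + 12 + 11 = 32
J → E → G → K: 9 + 10 + 13 = 32
The minimum is 23.

23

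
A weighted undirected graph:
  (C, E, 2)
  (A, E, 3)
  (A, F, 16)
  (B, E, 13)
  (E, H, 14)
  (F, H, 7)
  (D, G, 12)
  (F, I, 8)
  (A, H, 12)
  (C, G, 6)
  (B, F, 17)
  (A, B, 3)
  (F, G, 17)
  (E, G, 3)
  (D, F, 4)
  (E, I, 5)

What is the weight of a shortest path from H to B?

15

Some routes from H to B:
H→F→B: 7 + 17 = 24
H→A→B: 12 + 3 = 15
H→E→A→B: 14 + 3 + 3 = 20
Best route has total 15.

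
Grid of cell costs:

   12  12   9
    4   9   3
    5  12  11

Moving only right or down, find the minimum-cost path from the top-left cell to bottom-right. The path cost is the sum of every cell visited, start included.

Cheapest: r0c0 r1c0 r1c1 r1c2 r2c2
  12 + 4 + 9 + 3 + 11 = 39

39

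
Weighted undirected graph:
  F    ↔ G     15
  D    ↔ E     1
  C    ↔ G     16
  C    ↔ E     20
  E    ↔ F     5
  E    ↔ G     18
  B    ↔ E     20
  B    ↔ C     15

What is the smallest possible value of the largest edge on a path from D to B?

Routes from D to B:
D → E → F → G → C → B: max(1, 5, 15, 16, 15) = 16
D → E → C → B: max(1, 20, 15) = 20
D → E → B: max(1, 20) = 20
D → E → G → C → B: max(1, 18, 16, 15) = 18
The minimum achievable maximum is 16.

16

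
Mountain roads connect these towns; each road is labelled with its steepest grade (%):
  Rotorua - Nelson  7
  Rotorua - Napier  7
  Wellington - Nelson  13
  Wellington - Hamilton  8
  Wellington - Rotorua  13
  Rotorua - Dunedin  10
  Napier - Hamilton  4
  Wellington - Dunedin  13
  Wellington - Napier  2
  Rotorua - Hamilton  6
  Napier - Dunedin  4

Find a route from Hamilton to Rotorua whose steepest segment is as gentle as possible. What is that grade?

Comparing a few candidate routes:
Hamilton -> Wellington -> Napier -> Rotorua: max(8, 2, 7) = 8
Hamilton -> Rotorua: max(6) = 6
Hamilton -> Napier -> Rotorua: max(4, 7) = 7
Hamilton -> Napier -> Dunedin -> Rotorua: max(4, 4, 10) = 10
Best route has worst link 6%.

6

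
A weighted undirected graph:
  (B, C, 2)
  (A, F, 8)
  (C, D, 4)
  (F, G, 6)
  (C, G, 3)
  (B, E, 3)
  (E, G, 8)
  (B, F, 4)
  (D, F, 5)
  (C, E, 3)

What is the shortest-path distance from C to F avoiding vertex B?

9

Routes from C to F avoiding B:
C → E → G → F: 3 + 8 + 6 = 17
C → G → F: 3 + 6 = 9
C → D → F: 4 + 5 = 9
Best route has total 9.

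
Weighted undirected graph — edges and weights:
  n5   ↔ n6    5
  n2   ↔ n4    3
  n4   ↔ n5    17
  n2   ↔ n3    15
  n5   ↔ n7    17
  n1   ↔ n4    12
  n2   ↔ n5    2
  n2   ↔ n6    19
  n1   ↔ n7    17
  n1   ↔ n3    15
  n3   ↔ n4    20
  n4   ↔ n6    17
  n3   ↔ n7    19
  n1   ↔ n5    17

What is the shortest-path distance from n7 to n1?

Checking several routes:
n7-n5-n4-n1: 17 + 17 + 12 = 46
n7-n3-n2-n4-n1: 19 + 15 + 3 + 12 = 49
n7-n5-n1: 17 + 17 = 34
n7-n3-n1: 19 + 15 = 34
n7-n1: 17
n7-n5-n2-n4-n1: 17 + 2 + 3 + 12 = 34
The minimum is 17.

17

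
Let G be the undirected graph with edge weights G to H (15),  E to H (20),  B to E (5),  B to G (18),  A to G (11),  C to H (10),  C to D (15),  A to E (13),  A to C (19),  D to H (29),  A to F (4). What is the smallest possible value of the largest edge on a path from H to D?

Comparing a few candidate routes:
H → G → B → E → A → C → D: max(15, 18, 5, 13, 19, 15) = 19
H → E → B → G → A → C → D: max(20, 5, 18, 11, 19, 15) = 20
H → G → A → C → D: max(15, 11, 19, 15) = 19
H → C → D: max(10, 15) = 15
Best route has worst link 15.

15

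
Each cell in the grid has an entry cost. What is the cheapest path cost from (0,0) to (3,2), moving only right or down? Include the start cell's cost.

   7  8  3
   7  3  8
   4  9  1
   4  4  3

Cheapest: r0c0 r1c0 r1c1 r1c2 r2c2 r3c2
  7 + 7 + 3 + 8 + 1 + 3 = 29

29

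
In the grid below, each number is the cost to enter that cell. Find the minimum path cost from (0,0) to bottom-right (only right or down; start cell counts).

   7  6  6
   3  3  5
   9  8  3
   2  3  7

Cheapest: [0,0]→[1,0]→[1,1]→[1,2]→[2,2]→[3,2]
  7 + 3 + 3 + 5 + 3 + 7 = 28

28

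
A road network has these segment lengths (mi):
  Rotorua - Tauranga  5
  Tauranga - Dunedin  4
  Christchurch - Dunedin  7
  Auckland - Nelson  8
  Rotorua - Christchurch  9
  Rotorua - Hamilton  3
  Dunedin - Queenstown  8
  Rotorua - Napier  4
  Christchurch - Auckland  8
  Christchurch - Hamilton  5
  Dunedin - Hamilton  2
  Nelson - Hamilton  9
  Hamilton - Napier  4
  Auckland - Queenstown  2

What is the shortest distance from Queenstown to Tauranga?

A few of the Queenstown→Tauranga routes:
Queenstown → Dunedin → Hamilton → Rotorua → Tauranga: 8 + 2 + 3 + 5 = 18
Queenstown → Auckland → Christchurch → Hamilton → Dunedin → Tauranga: 2 + 8 + 5 + 2 + 4 = 21
Queenstown → Dunedin → Tauranga: 8 + 4 = 12
Queenstown → Auckland → Christchurch → Dunedin → Tauranga: 2 + 8 + 7 + 4 = 21
The minimum is 12 mi.

12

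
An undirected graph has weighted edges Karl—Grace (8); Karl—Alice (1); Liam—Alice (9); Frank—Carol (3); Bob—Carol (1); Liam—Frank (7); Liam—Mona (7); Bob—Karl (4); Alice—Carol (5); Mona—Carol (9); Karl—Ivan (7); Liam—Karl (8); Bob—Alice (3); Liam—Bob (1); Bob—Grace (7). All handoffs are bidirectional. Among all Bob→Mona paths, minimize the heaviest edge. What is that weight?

7

Checking several routes:
Bob → Alice → Carol → Frank → Liam → Mona: max(3, 5, 3, 7, 7) = 7
Bob → Carol → Frank → Liam → Mona: max(1, 3, 7, 7) = 7
Bob → Karl → Alice → Carol → Frank → Liam → Mona: max(4, 1, 5, 3, 7, 7) = 7
Bob → Liam → Mona: max(1, 7) = 7
Smallest bottleneck: 7.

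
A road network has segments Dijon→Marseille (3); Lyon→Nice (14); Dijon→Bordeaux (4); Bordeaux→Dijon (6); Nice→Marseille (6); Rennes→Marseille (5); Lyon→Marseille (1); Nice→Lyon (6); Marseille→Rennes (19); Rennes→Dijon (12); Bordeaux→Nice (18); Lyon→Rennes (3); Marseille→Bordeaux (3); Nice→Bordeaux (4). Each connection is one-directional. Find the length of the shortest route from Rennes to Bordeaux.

Routes from Rennes to Bordeaux:
Rennes→Marseille→Bordeaux: 5 + 3 = 8
Rennes→Dijon→Marseille→Bordeaux: 12 + 3 + 3 = 18
Rennes→Dijon→Bordeaux: 12 + 4 = 16
The minimum is 8 mi.

8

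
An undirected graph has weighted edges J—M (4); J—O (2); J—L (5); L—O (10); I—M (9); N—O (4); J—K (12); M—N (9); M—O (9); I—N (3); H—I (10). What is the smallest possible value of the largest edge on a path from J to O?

2

Some routes from J to O:
J - O: max(2) = 2
J - M - N - O: max(4, 9, 4) = 9
J - M - O: max(4, 9) = 9
Best route has worst link 2.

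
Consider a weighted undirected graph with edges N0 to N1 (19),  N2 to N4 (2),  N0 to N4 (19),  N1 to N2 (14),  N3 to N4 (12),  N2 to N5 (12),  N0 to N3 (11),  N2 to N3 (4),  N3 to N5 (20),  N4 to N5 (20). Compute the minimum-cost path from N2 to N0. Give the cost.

Some routes from N2 to N0:
N2-N5-N3-N0: 12 + 20 + 11 = 43
N2-N4-N0: 2 + 19 = 21
N2-N1-N0: 14 + 19 = 33
N2-N3-N0: 4 + 11 = 15
N2-N4-N3-N0: 2 + 12 + 11 = 25
N2-N3-N4-N0: 4 + 12 + 19 = 35
The minimum is 15.

15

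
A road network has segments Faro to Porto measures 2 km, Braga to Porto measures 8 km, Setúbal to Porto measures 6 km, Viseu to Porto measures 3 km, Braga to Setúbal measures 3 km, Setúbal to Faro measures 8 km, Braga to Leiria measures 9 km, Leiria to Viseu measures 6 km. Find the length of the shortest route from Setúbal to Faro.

Routes from Setúbal to Faro:
Setúbal -> Braga -> Porto -> Faro: 3 + 8 + 2 = 13
Setúbal -> Porto -> Faro: 6 + 2 = 8
Setúbal -> Braga -> Leiria -> Viseu -> Porto -> Faro: 3 + 9 + 6 + 3 + 2 = 23
Setúbal -> Faro: 8
The minimum is 8 km.

8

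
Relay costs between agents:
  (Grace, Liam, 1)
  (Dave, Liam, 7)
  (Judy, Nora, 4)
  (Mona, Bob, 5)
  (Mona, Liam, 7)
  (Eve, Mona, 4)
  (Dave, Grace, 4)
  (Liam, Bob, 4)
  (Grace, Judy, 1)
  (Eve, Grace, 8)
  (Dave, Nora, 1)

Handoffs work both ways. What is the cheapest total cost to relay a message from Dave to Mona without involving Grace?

Candidate routes:
Dave -> Liam -> Mona: 7 + 7 = 14
Dave -> Liam -> Bob -> Mona: 7 + 4 + 5 = 16
The minimum is 14.

14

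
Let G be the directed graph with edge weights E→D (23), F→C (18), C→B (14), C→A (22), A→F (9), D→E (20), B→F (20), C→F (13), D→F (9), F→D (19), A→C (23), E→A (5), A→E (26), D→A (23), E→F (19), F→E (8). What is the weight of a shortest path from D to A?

22

Comparing a few candidate routes:
D -> F -> E -> A: 9 + 8 + 5 = 22
D -> A: 23
D -> E -> A: 20 + 5 = 25
Best route has total 22.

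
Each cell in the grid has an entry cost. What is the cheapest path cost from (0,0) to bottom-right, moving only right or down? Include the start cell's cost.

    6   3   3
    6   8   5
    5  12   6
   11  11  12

35

One optimal route is (0,0) → (0,1) → (0,2) → (1,2) → (2,2) → (3,2).
Its cost is 6 + 3 + 3 + 5 + 6 + 12 = 35.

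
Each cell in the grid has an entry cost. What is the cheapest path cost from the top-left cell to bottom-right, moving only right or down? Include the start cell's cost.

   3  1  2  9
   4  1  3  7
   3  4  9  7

Cheapest: [0,0] [0,1] [1,1] [1,2] [1,3] [2,3]
  3 + 1 + 1 + 3 + 7 + 7 = 22

22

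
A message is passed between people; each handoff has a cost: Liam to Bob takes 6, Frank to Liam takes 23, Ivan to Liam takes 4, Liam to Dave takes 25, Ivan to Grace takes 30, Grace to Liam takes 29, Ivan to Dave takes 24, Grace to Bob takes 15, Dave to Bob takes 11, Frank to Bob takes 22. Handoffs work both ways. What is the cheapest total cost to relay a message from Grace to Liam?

21

A few of the Grace→Liam routes:
Grace→Bob→Dave→Liam: 15 + 11 + 25 = 51
Grace→Bob→Liam: 15 + 6 = 21
Grace→Liam: 29
Grace→Ivan→Liam: 30 + 4 = 34
Grace→Bob→Dave→Ivan→Liam: 15 + 11 + 24 + 4 = 54
Best route has total 21.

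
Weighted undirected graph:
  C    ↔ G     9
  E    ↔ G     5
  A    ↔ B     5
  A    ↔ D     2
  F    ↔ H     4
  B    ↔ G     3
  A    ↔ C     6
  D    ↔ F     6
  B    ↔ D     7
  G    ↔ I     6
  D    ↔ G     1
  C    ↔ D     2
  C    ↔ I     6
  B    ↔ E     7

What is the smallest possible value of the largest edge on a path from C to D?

2

Some routes from C to D:
C -> I -> G -> B -> A -> D: max(6, 6, 3, 5, 2) = 6
C -> I -> G -> D: max(6, 6, 1) = 6
C -> D: max(2) = 2
The minimum achievable maximum is 2.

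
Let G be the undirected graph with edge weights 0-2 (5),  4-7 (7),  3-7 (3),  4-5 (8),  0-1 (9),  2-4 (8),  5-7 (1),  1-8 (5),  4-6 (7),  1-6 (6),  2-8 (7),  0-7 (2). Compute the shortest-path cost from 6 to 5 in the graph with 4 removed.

18

Paths from 6 to 5 avoiding 4:
6 -> 1 -> 0 -> 7 -> 5: 6 + 9 + 2 + 1 = 18
6 -> 1 -> 8 -> 2 -> 0 -> 7 -> 5: 6 + 5 + 7 + 5 + 2 + 1 = 26
Best route has total 18.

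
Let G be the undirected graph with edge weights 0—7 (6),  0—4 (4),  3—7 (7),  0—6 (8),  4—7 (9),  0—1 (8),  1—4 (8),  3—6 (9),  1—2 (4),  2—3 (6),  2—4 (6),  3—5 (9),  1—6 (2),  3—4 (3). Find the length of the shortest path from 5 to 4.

12

Comparing a few candidate routes:
5→3→2→4: 9 + 6 + 6 = 21
5→3→7→4: 9 + 7 + 9 = 25
5→3→4: 9 + 3 = 12
The minimum is 12.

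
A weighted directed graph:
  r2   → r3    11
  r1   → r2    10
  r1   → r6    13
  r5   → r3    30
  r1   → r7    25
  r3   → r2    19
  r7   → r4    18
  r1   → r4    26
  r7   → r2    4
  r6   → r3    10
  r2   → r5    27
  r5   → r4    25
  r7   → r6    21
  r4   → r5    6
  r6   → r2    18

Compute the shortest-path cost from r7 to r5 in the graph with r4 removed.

31

Candidate routes:
r7 - r6 - r2 - r5: 21 + 18 + 27 = 66
r7 - r2 - r5: 4 + 27 = 31
r7 - r6 - r3 - r2 - r5: 21 + 10 + 19 + 27 = 77
Best route has total 31.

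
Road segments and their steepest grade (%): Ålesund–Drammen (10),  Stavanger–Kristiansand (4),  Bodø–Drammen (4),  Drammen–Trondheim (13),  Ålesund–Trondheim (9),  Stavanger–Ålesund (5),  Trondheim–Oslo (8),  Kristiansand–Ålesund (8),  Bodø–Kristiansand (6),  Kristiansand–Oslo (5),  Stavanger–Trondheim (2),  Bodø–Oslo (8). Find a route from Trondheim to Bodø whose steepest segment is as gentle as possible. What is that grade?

6

Comparing a few candidate routes:
Trondheim - Stavanger - Kristiansand - Bodø: max(2, 4, 6) = 6
Trondheim - Stavanger - Kristiansand - Oslo - Bodø: max(2, 4, 5, 8) = 8
Trondheim - Stavanger - Ålesund - Kristiansand - Bodø: max(2, 5, 8, 6) = 8
The minimum achievable maximum is 6%.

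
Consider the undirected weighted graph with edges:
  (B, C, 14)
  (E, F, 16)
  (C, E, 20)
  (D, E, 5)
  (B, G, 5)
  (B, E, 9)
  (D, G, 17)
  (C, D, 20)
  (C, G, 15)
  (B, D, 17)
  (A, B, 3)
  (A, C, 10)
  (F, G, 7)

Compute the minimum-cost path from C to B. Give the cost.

13

Comparing a few candidate routes:
C-B: 14
C-D-B: 20 + 17 = 37
C-A-B: 10 + 3 = 13
C-D-E-B: 20 + 5 + 9 = 34
C-G-B: 15 + 5 = 20
C-E-B: 20 + 9 = 29
The minimum is 13.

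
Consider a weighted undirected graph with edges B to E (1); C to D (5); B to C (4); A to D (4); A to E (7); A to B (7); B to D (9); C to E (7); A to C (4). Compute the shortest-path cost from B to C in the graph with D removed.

4

A few of the B→C routes:
B -> C: 4
B -> A -> C: 7 + 4 = 11
B -> E -> A -> C: 1 + 7 + 4 = 12
B -> E -> C: 1 + 7 = 8
The minimum is 4.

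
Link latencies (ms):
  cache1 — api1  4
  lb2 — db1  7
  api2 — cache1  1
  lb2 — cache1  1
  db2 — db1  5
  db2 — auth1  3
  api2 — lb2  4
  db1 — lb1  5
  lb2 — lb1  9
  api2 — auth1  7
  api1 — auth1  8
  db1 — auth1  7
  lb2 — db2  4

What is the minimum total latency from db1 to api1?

Comparing a few candidate routes:
db1 - auth1 - api1: 7 + 8 = 15
db1 - db2 - lb2 - cache1 - api1: 5 + 4 + 1 + 4 = 14
db1 - lb2 - api2 - cache1 - api1: 7 + 4 + 1 + 4 = 16
db1 - lb2 - cache1 - api1: 7 + 1 + 4 = 12
db1 - db2 - auth1 - api1: 5 + 3 + 8 = 16
Best route has total 12 ms.

12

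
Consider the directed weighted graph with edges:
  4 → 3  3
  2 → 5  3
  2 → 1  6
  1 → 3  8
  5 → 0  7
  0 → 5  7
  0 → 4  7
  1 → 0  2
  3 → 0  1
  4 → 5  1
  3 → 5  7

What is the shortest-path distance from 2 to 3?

Paths from 2 to 3:
2 - 5 - 0 - 4 - 3: 3 + 7 + 7 + 3 = 20
2 - 1 - 3: 6 + 8 = 14
2 - 1 - 0 - 4 - 3: 6 + 2 + 7 + 3 = 18
Best route has total 14.

14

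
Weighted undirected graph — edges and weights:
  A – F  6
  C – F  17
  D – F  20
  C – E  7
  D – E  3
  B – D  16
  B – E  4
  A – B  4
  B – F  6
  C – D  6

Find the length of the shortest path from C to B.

11

Checking several routes:
C→D→E→B: 6 + 3 + 4 = 13
C→D→B: 6 + 16 = 22
C→E→B: 7 + 4 = 11
Shortest: 11.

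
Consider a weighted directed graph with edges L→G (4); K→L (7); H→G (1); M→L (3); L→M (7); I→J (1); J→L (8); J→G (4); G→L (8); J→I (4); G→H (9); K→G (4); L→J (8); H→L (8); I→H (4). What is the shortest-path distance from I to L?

9

Some routes from I to L:
I - J - G - L: 1 + 4 + 8 = 13
I - H - G - L: 4 + 1 + 8 = 13
I - J - L: 1 + 8 = 9
I - H - L: 4 + 8 = 12
The minimum is 9.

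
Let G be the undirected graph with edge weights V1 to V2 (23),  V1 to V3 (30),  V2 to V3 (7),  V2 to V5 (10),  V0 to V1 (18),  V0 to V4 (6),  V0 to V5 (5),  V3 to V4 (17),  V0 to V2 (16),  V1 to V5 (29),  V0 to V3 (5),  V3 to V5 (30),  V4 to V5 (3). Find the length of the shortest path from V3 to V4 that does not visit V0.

Comparing a few candidate routes:
V3 - V4: 17
V3 - V2 - V5 - V4: 7 + 10 + 3 = 20
V3 - V5 - V4: 30 + 3 = 33
Shortest: 17.

17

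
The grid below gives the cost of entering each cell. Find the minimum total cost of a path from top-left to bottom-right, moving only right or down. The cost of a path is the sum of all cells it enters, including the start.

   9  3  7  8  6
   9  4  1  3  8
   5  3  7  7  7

One optimal route is (0,0) -> (0,1) -> (1,1) -> (1,2) -> (1,3) -> (2,3) -> (2,4).
Its cost is 9 + 3 + 4 + 1 + 3 + 7 + 7 = 34.
For comparison, the top-then-right route costs 48.

34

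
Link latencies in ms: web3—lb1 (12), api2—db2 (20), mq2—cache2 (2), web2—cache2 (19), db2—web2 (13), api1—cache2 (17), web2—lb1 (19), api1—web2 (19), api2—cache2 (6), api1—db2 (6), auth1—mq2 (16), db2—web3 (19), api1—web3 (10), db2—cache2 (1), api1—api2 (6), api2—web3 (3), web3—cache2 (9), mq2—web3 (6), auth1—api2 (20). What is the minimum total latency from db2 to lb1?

21

Checking several routes:
db2 → cache2 → api2 → web3 → lb1: 1 + 6 + 3 + 12 = 22
db2 → cache2 → mq2 → web3 → lb1: 1 + 2 + 6 + 12 = 21
db2 → cache2 → web3 → lb1: 1 + 9 + 12 = 22
Shortest: 21 ms.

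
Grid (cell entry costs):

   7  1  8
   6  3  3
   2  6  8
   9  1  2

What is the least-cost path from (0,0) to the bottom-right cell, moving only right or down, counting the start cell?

20

Best path: r0c0 → r0c1 → r1c1 → r2c1 → r3c1 → r3c2
Cost: 7 + 1 + 3 + 6 + 1 + 2 = 20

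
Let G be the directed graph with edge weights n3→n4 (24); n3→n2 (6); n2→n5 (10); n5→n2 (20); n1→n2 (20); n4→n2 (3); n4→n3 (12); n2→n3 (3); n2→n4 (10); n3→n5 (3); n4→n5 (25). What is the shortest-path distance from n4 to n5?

9

Paths from n4 to n5:
n4 → n3 → n2 → n5: 12 + 6 + 10 = 28
n4 → n3 → n5: 12 + 3 = 15
n4 → n2 → n3 → n5: 3 + 3 + 3 = 9
n4 → n2 → n5: 3 + 10 = 13
n4 → n5: 25
Best route has total 9.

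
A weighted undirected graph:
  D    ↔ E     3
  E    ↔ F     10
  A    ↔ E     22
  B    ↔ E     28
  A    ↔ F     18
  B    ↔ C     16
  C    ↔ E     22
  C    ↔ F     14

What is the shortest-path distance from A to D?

25

Checking several routes:
A→F→E→D: 18 + 10 + 3 = 31
A→E→D: 22 + 3 = 25
A→F→C→E→D: 18 + 14 + 22 + 3 = 57
Best route has total 25.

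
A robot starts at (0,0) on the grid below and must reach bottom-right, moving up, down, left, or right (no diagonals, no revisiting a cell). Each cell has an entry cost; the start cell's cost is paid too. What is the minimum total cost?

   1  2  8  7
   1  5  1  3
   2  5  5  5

Path r0c0 → r1c0 → r1c1 → r1c2 → r1c3 → r2c3: 1 + 1 + 5 + 1 + 3 + 5 = 16.

16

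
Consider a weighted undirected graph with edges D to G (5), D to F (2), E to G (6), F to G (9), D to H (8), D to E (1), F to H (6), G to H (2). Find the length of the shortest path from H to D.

Checking several routes:
H-F-D: 6 + 2 = 8
H-G-D: 2 + 5 = 7
H-D: 8
The minimum is 7.

7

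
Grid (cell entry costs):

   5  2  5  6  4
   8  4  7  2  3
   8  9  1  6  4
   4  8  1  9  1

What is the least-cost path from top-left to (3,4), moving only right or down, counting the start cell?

Best path: r0c0 → r0c1 → r0c2 → r0c3 → r1c3 → r1c4 → r2c4 → r3c4
Cost: 5 + 2 + 5 + 6 + 2 + 3 + 4 + 1 = 28

28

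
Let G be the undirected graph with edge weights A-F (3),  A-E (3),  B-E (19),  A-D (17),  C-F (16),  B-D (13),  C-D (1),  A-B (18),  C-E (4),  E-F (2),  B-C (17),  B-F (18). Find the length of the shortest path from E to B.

18

Checking several routes:
E -> A -> B: 3 + 18 = 21
E -> C -> D -> B: 4 + 1 + 13 = 18
E -> F -> B: 2 + 18 = 20
E -> B: 19
E -> C -> B: 4 + 17 = 21
The minimum is 18.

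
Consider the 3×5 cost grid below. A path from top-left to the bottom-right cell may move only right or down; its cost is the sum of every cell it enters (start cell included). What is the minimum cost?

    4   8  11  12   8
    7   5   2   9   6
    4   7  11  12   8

One optimal route is r0c0 r1c0 r1c1 r1c2 r1c3 r1c4 r2c4.
Its cost is 4 + 7 + 5 + 2 + 9 + 6 + 8 = 41.

41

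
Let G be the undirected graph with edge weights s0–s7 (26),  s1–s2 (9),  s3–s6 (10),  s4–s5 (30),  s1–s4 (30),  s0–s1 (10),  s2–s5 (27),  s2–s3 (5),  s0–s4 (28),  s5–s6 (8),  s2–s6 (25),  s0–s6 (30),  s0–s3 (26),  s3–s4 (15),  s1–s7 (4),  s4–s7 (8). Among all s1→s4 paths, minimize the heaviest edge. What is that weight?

8

A few of the s1→s4 routes:
s1→s7→s4: max(4, 8) = 8
s1→s2→s6→s3→s4: max(9, 25, 10, 15) = 25
s1→s2→s3→s4: max(9, 5, 15) = 15
s1→s0→s7→s4: max(10, 26, 8) = 26
The minimum achievable maximum is 8.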